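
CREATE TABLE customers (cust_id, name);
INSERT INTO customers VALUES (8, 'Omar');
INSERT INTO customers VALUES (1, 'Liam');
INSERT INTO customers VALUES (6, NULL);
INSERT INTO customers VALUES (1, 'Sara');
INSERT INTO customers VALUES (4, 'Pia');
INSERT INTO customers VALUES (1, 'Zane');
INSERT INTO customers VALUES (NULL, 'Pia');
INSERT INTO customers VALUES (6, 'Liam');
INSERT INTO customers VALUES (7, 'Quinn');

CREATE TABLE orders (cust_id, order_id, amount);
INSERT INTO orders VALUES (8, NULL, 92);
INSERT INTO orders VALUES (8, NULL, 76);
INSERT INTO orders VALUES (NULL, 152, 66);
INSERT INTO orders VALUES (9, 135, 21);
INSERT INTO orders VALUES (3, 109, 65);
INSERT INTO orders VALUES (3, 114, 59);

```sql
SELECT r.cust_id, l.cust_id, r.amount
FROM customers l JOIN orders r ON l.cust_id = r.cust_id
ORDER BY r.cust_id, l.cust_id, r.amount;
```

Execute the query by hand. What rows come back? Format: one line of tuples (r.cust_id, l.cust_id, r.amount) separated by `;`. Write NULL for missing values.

INNER JOIN keeps only pairs where the ON condition holds.
Matching on l.cust_id = r.cust_id. A NULL in a compared column never satisfies the condition.
Matched pairs: 2.

(8, 8, 76); (8, 8, 92)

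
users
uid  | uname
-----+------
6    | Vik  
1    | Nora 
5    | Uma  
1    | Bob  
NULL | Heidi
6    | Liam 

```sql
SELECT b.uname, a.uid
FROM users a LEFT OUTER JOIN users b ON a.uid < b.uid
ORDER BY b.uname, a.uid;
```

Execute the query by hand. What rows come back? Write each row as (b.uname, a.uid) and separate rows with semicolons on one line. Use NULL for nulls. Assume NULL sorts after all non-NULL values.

(Liam, 1); (Liam, 1); (Liam, 5); (Uma, 1); (Uma, 1); (Vik, 1); (Vik, 1); (Vik, 5); (NULL, 6); (NULL, 6); (NULL, NULL)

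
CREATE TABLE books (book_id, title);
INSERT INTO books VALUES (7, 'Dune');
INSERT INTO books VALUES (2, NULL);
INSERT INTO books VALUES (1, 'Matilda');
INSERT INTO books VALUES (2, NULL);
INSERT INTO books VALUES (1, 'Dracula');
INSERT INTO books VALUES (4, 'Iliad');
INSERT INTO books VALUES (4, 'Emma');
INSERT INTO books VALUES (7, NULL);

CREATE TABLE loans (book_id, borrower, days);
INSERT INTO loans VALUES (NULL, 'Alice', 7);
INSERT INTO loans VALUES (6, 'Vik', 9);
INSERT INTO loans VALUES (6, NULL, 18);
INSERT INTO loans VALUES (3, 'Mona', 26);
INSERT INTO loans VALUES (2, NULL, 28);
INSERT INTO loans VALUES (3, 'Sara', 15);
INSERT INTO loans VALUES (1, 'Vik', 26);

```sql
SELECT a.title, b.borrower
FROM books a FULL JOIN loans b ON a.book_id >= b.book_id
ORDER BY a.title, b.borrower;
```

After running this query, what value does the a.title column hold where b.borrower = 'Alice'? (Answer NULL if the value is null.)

NULL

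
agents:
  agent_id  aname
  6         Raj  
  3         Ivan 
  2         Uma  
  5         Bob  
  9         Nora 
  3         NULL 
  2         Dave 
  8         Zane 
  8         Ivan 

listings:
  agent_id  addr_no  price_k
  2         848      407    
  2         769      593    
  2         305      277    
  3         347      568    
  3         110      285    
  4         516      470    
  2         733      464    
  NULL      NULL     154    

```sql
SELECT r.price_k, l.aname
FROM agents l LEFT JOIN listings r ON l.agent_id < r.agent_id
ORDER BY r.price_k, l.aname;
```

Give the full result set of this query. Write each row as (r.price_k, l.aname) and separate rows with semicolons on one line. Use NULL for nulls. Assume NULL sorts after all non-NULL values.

(285, Dave); (285, Uma); (470, Dave); (470, Ivan); (470, Uma); (470, NULL); (568, Dave); (568, Uma); (NULL, Bob); (NULL, Ivan); (NULL, Nora); (NULL, Raj); (NULL, Zane)

LEFT JOIN keeps every row from `agents`; unmatched rows get NULL for `listings`'s columns.
Matching on l.agent_id < r.agent_id. A NULL in a compared column never satisfies the condition.
- l[0] agent_id=6 → no match; kept with NULLs on the r side.
- l[1] agent_id=3 → 1 match(es) in r → 1 row(s).
- l[2] agent_id=2 → 3 match(es) in r → 3 row(s).
- l[3] agent_id=5 → no match; kept with NULLs on the r side.
- l[4] agent_id=9 → no match; kept with NULLs on the r side.
- l[5] agent_id=3 → 1 match(es) in r → 1 row(s).
- l[6] agent_id=2 → 3 match(es) in r → 3 row(s).
- l[7] agent_id=8 → no match; kept with NULLs on the r side.
- l[8] agent_id=8 → no match; kept with NULLs on the r side.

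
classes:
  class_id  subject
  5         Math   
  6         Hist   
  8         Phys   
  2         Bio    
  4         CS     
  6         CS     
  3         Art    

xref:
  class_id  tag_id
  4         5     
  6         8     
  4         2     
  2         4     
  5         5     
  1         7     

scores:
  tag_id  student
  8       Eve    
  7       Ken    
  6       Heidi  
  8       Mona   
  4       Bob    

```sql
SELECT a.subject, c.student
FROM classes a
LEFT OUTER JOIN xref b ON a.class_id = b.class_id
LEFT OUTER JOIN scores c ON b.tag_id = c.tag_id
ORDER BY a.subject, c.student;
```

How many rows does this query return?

Step 1 — a LEFT JOIN b on class_id → 8 row(s).
Then LEFT JOIN `scores c` on tag_id: each of those 8 rows is kept; rows whose b.tag_id has no match in c get NULL for c's columns.
Result: 10 row(s).

10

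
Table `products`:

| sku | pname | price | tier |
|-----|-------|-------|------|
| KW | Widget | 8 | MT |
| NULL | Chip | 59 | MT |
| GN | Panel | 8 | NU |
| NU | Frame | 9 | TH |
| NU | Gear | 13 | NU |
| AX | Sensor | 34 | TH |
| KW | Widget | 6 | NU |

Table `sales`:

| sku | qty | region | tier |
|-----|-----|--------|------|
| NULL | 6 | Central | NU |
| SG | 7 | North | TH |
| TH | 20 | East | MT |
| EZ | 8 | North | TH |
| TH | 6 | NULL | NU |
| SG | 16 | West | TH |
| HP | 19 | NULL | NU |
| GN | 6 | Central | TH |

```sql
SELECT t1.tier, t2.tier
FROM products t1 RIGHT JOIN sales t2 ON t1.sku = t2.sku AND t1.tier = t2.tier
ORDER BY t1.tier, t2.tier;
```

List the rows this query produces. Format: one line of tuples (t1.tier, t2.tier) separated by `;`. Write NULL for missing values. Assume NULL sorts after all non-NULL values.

RIGHT JOIN keeps every row from `sales`; unmatched rows get NULL for `products`'s columns.
Matching on t1.sku = t2.sku AND t1.tier = t2.tier. A NULL in a compared column never satisfies the condition.
Matched pairs: 0; unmatched t2 rows kept: 8.

(NULL, MT); (NULL, NU); (NULL, NU); (NULL, NU); (NULL, TH); (NULL, TH); (NULL, TH); (NULL, TH)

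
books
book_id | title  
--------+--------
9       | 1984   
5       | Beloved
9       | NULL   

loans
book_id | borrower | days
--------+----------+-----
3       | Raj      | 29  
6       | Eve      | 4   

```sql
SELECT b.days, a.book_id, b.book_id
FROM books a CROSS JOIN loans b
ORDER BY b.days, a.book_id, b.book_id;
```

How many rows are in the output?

6

CROSS JOIN pairs every row of `books` with every row of `loans`: 3 × 2 = 6 rows.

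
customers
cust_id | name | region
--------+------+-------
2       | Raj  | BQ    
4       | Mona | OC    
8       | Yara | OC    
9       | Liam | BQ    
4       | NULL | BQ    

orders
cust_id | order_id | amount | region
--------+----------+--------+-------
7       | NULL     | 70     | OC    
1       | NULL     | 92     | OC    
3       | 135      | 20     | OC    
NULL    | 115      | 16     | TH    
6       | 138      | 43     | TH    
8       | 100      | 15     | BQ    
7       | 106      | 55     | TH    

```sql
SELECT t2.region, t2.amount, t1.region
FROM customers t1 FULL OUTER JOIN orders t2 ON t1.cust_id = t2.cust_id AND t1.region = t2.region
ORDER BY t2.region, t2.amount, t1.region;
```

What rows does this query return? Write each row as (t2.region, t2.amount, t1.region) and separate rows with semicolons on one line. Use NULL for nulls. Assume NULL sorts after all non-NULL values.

FULL OUTER JOIN keeps every row from both sides; unmatched rows get NULL for the other side's columns.
Matching on t1.cust_id = t2.cust_id AND t1.region = t2.region. A NULL in a compared column never satisfies the condition.
Matched pairs: 0; unmatched t1 rows kept: 5; unmatched t2 rows kept: 7.

(BQ, 15, NULL); (OC, 20, NULL); (OC, 70, NULL); (OC, 92, NULL); (TH, 16, NULL); (TH, 43, NULL); (TH, 55, NULL); (NULL, NULL, BQ); (NULL, NULL, BQ); (NULL, NULL, BQ); (NULL, NULL, OC); (NULL, NULL, OC)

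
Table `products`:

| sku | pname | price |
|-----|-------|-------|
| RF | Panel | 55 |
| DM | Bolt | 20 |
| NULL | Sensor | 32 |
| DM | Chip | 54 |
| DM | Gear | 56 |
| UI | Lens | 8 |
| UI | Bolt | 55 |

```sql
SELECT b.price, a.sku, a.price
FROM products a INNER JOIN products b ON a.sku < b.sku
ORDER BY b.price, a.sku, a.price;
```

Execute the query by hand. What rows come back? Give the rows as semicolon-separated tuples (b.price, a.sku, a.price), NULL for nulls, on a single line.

INNER JOIN keeps only pairs where the ON condition holds.
Matching on a.sku < b.sku. A NULL in a compared column never satisfies the condition.
Matched pairs: 11.

(8, DM, 20); (8, DM, 54); (8, DM, 56); (8, RF, 55); (55, DM, 20); (55, DM, 20); (55, DM, 54); (55, DM, 54); (55, DM, 56); (55, DM, 56); (55, RF, 55)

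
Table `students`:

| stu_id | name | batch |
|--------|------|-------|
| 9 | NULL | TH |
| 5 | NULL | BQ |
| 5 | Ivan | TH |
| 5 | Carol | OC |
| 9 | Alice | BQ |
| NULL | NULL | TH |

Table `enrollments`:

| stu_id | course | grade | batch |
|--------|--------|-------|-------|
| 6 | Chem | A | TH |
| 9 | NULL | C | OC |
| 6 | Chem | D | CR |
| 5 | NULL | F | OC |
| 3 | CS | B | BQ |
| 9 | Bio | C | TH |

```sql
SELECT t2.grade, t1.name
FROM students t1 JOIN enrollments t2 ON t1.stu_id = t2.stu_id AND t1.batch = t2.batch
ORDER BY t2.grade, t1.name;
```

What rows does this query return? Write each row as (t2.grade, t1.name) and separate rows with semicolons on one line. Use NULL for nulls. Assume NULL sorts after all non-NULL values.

INNER JOIN keeps only pairs where the ON condition holds.
Matching on t1.stu_id = t2.stu_id AND t1.batch = t2.batch. A NULL in a compared column never satisfies the condition.
- t1 (stu_id=9, batch=TH) pairs with 1 row(s) of t2.
- t1 (stu_id=5, batch=BQ) has no partner → excluded.
- t1 (stu_id=5, batch=TH) has no partner → excluded.
- t1 (stu_id=5, batch=OC) pairs with 1 row(s) of t2.
- t1 (stu_id=9, batch=BQ) has no partner → excluded.
- t1 (stu_id=NULL, batch=TH) has no partner → excluded.
After projecting and ordering:
t2.grade | t1.name
C | NULL
F | Carol

(C, NULL); (F, Carol)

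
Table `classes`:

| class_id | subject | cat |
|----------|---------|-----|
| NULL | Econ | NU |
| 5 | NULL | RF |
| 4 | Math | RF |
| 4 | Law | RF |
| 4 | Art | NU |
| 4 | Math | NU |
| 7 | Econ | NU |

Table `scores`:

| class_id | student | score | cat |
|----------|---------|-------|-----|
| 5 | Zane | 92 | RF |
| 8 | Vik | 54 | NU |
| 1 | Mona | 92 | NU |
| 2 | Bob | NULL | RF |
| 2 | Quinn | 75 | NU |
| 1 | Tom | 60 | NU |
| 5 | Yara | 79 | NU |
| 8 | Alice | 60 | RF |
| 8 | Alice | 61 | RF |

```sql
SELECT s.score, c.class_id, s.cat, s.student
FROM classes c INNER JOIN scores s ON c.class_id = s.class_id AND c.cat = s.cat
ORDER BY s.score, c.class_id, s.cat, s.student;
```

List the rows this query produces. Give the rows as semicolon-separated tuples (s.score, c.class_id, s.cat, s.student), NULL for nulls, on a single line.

(92, 5, RF, Zane)

INNER JOIN keeps only pairs where the ON condition holds.
Matching on c.class_id = s.class_id AND c.cat = s.cat. A NULL in a compared column never satisfies the condition.
- c row (class_id=NULL, cat=NU): no match → dropped.
- c row (class_id=5, cat=RF): matches 1 s row(s) → 1 output row(s).
- c row (class_id=4, cat=RF): no match → dropped.
- c row (class_id=4, cat=RF): no match → dropped.
- c row (class_id=4, cat=NU): no match → dropped.
- c row (class_id=4, cat=NU): no match → dropped.
- c row (class_id=7, cat=NU): no match → dropped.
After projecting and ordering:
s.score | c.class_id | s.cat | s.student
92 | 5 | RF | Zane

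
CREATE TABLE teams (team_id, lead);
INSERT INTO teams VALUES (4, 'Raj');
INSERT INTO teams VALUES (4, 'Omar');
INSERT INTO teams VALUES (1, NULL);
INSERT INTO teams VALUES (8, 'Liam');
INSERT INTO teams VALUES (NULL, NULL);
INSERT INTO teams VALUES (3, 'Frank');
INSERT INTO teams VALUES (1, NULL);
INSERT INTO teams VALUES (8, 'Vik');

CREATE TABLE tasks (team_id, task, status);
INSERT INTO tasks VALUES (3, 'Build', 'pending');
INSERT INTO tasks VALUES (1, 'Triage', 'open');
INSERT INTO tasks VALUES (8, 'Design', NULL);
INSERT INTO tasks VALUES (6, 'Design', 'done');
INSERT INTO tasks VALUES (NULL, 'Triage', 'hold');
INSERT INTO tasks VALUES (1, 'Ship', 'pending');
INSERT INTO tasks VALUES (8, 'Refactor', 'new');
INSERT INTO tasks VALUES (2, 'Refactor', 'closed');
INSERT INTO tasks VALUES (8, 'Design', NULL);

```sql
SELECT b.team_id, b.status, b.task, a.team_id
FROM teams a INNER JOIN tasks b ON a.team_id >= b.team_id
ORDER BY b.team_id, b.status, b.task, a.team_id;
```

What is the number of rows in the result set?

INNER JOIN keeps only pairs where the ON condition holds.
Matching on a.team_id >= b.team_id. A NULL in a compared column never satisfies the condition.
Matched pairs: 32.
Total: 32 rows.

32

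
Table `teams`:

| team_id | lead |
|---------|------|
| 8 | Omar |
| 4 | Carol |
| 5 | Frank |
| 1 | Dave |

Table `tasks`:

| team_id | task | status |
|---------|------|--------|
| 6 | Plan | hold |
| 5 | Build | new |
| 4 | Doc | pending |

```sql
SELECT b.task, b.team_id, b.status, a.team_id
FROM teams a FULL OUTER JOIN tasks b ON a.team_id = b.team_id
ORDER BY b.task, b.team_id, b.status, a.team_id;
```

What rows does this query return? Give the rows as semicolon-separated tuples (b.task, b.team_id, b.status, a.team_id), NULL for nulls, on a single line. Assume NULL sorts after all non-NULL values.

(Build, 5, new, 5); (Doc, 4, pending, 4); (Plan, 6, hold, NULL); (NULL, NULL, NULL, 1); (NULL, NULL, NULL, 8)

FULL OUTER JOIN keeps every row from both sides; unmatched rows get NULL for the other side's columns.
Matching on a.team_id = b.team_id.
Matched pairs: 2; unmatched a rows kept: 2; unmatched b rows kept: 1.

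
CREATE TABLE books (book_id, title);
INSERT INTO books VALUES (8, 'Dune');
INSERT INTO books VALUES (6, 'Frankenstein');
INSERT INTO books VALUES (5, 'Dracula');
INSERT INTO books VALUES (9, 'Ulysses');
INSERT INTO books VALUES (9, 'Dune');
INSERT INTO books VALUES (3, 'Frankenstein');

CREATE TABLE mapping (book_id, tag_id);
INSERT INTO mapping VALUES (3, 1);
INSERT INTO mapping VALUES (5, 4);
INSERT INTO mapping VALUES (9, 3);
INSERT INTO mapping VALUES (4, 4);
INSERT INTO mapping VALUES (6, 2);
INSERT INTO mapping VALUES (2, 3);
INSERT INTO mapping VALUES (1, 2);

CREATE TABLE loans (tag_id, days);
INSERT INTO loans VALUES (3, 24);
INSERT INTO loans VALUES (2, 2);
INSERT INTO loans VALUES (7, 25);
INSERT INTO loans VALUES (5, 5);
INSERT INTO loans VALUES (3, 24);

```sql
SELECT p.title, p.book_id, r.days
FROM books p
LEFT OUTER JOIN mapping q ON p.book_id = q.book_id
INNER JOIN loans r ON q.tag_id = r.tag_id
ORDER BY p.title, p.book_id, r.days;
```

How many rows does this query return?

5

Joins associate left-to-right: books LEFT JOIN mapping on book_id gives 6 intermediate row(s).
Then INNER JOIN `loans r` on tag_id: keep only rows whose q.tag_id appears in r.
Result: 5 row(s).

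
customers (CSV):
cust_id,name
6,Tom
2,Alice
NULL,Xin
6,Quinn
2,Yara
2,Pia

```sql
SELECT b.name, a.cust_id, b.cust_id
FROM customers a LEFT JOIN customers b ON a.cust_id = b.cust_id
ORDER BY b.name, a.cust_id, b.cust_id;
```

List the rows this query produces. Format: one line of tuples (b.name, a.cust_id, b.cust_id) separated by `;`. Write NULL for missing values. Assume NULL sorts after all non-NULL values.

(Alice, 2, 2); (Alice, 2, 2); (Alice, 2, 2); (Pia, 2, 2); (Pia, 2, 2); (Pia, 2, 2); (Quinn, 6, 6); (Quinn, 6, 6); (Tom, 6, 6); (Tom, 6, 6); (Yara, 2, 2); (Yara, 2, 2); (Yara, 2, 2); (NULL, NULL, NULL)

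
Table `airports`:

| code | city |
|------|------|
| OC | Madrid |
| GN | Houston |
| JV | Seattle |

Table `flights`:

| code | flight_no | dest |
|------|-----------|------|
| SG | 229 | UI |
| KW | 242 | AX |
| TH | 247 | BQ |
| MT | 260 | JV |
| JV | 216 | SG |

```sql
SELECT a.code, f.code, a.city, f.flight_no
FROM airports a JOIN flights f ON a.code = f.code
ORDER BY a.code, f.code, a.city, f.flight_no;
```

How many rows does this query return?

1

INNER JOIN keeps only pairs where the ON condition holds.
Matching on a.code = f.code.
- code=OC: no matching f row, dropped.
- code=GN: no matching f row, dropped.
- code=JV: 1 matching f row(s), so 1 row(s) emitted.
Total: 1 rows.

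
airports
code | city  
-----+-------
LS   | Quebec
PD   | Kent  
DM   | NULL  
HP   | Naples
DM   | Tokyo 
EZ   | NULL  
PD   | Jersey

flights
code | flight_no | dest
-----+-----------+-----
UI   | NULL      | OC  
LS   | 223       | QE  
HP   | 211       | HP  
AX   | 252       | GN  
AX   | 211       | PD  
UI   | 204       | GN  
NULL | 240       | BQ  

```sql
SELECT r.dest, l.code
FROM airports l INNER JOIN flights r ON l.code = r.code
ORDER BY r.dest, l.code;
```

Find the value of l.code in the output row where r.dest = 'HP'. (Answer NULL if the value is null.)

HP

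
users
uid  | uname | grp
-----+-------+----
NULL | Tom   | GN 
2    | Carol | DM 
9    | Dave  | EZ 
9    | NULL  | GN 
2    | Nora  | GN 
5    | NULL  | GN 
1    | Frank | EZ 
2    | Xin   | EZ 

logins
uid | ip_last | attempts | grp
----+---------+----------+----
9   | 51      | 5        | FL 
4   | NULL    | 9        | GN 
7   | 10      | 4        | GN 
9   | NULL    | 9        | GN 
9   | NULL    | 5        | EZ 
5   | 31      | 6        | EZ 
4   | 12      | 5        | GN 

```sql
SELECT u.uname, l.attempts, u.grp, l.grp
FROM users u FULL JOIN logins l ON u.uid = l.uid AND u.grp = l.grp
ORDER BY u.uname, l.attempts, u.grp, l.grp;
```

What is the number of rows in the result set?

FULL OUTER JOIN keeps every row from both sides; unmatched rows get NULL for the other side's columns.
Matching on u.uid = l.uid AND u.grp = l.grp. A NULL in a compared column never satisfies the condition.
- uid=NULL, grp=GN: no l row matches, row kept with l columns NULL.
- uid=2, grp=DM: no l row matches, row kept with l columns NULL.
- uid=9, grp=EZ: 1 matching l row(s), so 1 row(s) emitted.
- uid=9, grp=GN: 1 matching l row(s), so 1 row(s) emitted.
- uid=2, grp=GN: no l row matches, row kept with l columns NULL.
- uid=5, grp=GN: no l row matches, row kept with l columns NULL.
- uid=1, grp=EZ: no l row matches, row kept with l columns NULL.
- uid=2, grp=EZ: no l row matches, row kept with l columns NULL.
- 5 l row(s) had no u match → kept, u columns NULL.
Total: 2 matched + 11 padded = 13 rows.

13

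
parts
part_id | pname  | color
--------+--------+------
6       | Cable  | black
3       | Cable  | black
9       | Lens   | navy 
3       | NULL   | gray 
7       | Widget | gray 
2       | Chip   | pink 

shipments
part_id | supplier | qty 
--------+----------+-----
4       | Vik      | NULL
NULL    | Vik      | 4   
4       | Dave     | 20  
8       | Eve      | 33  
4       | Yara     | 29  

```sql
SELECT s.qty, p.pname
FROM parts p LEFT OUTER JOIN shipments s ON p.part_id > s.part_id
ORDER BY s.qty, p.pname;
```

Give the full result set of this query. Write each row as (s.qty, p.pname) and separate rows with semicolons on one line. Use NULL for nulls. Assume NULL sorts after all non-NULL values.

LEFT JOIN keeps every row from `parts`; unmatched rows get NULL for `shipments`'s columns.
Matching on p.part_id > s.part_id. A NULL in a compared column never satisfies the condition.
Matched pairs: 10; unmatched p rows kept: 3.

(20, Cable); (20, Lens); (20, Widget); (29, Cable); (29, Lens); (29, Widget); (33, Lens); (NULL, Cable); (NULL, Cable); (NULL, Chip); (NULL, Lens); (NULL, Widget); (NULL, NULL)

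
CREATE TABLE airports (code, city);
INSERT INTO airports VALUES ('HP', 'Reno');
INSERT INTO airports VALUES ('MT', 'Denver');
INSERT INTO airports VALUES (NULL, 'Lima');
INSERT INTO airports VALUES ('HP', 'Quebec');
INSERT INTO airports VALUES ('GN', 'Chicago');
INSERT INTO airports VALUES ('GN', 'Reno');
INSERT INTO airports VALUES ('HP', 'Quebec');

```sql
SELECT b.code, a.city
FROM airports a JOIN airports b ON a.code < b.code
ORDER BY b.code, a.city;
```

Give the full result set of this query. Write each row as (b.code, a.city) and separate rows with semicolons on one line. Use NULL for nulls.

(HP, Chicago); (HP, Chicago); (HP, Chicago); (HP, Reno); (HP, Reno); (HP, Reno); (MT, Chicago); (MT, Quebec); (MT, Quebec); (MT, Reno); (MT, Reno)

INNER JOIN keeps only pairs where the ON condition holds.
Matching on a.code < b.code. A NULL in a compared column never satisfies the condition.
- a[0] code=HP → 1 match(es) in b → 1 row(s).
- a[1] code=MT → no match; dropped.
- a[2] code=NULL → no match; dropped.
- a[3] code=HP → 1 match(es) in b → 1 row(s).
- a[4] code=GN → 4 match(es) in b → 4 row(s).
- a[5] code=GN → 4 match(es) in b → 4 row(s).
- a[6] code=HP → 1 match(es) in b → 1 row(s).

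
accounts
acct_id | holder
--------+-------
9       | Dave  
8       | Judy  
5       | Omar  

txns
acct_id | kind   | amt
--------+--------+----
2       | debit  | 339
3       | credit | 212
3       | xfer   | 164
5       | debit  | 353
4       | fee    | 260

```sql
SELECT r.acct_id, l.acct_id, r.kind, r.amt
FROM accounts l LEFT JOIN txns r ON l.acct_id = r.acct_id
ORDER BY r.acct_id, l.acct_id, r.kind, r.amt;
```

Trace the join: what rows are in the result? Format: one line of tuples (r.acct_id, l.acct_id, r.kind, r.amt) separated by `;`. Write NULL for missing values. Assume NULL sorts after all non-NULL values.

(5, 5, debit, 353); (NULL, 8, NULL, NULL); (NULL, 9, NULL, NULL)

LEFT JOIN keeps every row from `accounts`; unmatched rows get NULL for `txns`'s columns.
Matching on l.acct_id = r.acct_id.
- l[0] acct_id=9 → no match; kept with NULLs on the r side.
- l[1] acct_id=8 → no match; kept with NULLs on the r side.
- l[2] acct_id=5 → 1 match(es) in r → 1 row(s).
After projecting and ordering:
r.acct_id | l.acct_id | r.kind | r.amt
5 | 5 | debit | 353
NULL | 8 | NULL | NULL
NULL | 9 | NULL | NULL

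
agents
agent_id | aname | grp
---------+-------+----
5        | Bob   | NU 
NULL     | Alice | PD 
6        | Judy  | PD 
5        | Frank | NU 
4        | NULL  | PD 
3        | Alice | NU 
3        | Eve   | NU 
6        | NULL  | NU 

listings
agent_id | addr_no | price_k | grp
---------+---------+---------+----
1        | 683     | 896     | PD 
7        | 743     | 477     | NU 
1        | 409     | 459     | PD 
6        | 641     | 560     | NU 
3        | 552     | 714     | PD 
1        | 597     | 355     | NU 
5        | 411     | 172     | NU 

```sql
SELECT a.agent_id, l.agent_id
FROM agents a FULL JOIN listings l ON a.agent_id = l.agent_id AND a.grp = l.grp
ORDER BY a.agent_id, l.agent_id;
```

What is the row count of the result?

13

FULL OUTER JOIN keeps every row from both sides; unmatched rows get NULL for the other side's columns.
Matching on a.agent_id = l.agent_id AND a.grp = l.grp. A NULL in a compared column never satisfies the condition.
Matched pairs: 3; unmatched a rows kept: 5; unmatched l rows kept: 5.
Total: 3 matched + 10 padded = 13 rows.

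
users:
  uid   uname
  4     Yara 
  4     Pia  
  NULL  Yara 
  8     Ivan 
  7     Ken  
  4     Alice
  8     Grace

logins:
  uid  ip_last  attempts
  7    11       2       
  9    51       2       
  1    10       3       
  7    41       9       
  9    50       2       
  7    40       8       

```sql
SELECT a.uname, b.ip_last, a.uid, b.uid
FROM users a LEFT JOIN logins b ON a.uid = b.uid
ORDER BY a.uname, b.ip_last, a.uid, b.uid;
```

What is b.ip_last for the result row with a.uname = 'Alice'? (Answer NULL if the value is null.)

NULL

LEFT JOIN keeps every row from `users`; unmatched rows get NULL for `logins`'s columns.
Matching on a.uid = b.uid. A NULL in a compared column never satisfies the condition.
- uid=4: no b row matches, row kept with b columns NULL.
- uid=4: no b row matches, row kept with b columns NULL.
- uid=NULL: no b row matches, row kept with b columns NULL.
- uid=8: no b row matches, row kept with b columns NULL.
- uid=7: 3 matching b row(s), so 3 row(s) emitted.
- uid=4: no b row matches, row kept with b columns NULL.
- uid=8: no b row matches, row kept with b columns NULL.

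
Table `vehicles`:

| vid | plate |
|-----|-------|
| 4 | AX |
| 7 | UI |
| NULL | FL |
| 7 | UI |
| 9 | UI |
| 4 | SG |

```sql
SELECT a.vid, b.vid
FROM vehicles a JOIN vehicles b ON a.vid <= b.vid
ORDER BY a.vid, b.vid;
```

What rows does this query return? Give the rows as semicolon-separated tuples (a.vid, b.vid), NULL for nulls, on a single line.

(4, 4); (4, 4); (4, 4); (4, 4); (4, 7); (4, 7); (4, 7); (4, 7); (4, 9); (4, 9); (7, 7); (7, 7); (7, 7); (7, 7); (7, 9); (7, 9); (9, 9)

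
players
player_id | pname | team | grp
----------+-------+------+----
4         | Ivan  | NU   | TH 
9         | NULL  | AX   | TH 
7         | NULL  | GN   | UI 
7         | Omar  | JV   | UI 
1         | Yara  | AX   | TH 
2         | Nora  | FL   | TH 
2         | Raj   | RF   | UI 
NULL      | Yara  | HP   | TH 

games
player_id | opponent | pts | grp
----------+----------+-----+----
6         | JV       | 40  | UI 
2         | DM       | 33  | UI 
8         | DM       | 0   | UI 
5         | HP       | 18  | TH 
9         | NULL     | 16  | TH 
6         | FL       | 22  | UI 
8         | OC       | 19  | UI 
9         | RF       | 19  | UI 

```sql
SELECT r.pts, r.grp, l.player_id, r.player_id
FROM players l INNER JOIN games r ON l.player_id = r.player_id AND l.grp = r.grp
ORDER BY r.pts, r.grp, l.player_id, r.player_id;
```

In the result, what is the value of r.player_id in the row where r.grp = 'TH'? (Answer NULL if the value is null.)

9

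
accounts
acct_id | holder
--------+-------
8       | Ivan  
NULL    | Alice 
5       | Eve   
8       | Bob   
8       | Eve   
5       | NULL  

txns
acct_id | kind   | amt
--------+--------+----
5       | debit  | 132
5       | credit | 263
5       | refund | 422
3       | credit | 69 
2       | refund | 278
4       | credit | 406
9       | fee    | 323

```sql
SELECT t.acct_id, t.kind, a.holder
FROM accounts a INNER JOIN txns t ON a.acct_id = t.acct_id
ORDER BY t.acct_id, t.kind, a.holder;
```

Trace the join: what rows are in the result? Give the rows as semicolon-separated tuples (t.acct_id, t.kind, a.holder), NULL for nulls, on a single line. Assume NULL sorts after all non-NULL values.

(5, credit, Eve); (5, credit, NULL); (5, debit, Eve); (5, debit, NULL); (5, refund, Eve); (5, refund, NULL)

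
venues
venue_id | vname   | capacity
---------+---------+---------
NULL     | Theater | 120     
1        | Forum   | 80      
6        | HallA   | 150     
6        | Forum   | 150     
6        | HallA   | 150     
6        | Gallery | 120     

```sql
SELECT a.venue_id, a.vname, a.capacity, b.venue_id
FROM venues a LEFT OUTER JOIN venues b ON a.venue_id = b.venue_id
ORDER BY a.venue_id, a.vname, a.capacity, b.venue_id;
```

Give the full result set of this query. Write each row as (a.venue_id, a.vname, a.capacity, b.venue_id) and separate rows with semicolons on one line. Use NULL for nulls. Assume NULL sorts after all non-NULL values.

(1, Forum, 80, 1); (6, Forum, 150, 6); (6, Forum, 150, 6); (6, Forum, 150, 6); (6, Forum, 150, 6); (6, Gallery, 120, 6); (6, Gallery, 120, 6); (6, Gallery, 120, 6); (6, Gallery, 120, 6); (6, HallA, 150, 6); (6, HallA, 150, 6); (6, HallA, 150, 6); (6, HallA, 150, 6); (6, HallA, 150, 6); (6, HallA, 150, 6); (6, HallA, 150, 6); (6, HallA, 150, 6); (NULL, Theater, 120, NULL)

LEFT JOIN keeps every row from `venues a`; unmatched rows get NULL for `venues b`'s columns.
Matching on a.venue_id = b.venue_id. A NULL in a compared column never satisfies the condition.
Matched pairs: 17; unmatched a rows kept: 1.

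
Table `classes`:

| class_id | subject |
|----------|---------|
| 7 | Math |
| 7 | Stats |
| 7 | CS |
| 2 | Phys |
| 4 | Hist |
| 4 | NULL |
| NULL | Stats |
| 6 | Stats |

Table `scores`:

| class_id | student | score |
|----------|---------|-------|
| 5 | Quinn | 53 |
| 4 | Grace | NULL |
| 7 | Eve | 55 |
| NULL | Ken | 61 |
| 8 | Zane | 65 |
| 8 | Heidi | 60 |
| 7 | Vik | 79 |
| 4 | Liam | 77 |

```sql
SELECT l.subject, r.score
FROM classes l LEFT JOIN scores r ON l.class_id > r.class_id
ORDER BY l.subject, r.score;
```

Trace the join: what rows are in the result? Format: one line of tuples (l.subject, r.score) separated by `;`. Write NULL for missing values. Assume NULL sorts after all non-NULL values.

(CS, 53); (CS, 77); (CS, NULL); (Hist, NULL); (Math, 53); (Math, 77); (Math, NULL); (Phys, NULL); (Stats, 53); (Stats, 53); (Stats, 77); (Stats, 77); (Stats, NULL); (Stats, NULL); (Stats, NULL); (NULL, NULL)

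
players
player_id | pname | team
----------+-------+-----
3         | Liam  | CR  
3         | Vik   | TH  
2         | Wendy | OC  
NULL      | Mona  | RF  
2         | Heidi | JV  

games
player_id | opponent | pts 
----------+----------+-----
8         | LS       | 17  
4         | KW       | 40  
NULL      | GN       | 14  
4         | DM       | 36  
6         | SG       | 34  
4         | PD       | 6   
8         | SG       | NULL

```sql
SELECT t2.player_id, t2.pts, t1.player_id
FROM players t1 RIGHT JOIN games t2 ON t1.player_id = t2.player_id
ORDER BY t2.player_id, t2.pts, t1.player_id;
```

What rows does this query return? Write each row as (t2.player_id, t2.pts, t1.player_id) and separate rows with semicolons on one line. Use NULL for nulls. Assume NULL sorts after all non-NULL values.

RIGHT JOIN keeps every row from `games`; unmatched rows get NULL for `players`'s columns.
Matching on t1.player_id = t2.player_id. A NULL in a compared column never satisfies the condition.
- t1[0] player_id=3 → no match.
- t1[1] player_id=3 → no match.
- t1[2] player_id=2 → no match.
- t1[3] player_id=NULL → no match.
- t1[4] player_id=2 → no match.
- plus 7 unmatched t2 row(s), each kept with NULL t1 columns.
After projecting and ordering:
t2.player_id | t2.pts | t1.player_id
4 | 6 | NULL
4 | 36 | NULL
4 | 40 | NULL
6 | 34 | NULL
8 | 17 | NULL
8 | NULL | NULL
NULL | 14 | NULL

(4, 6, NULL); (4, 36, NULL); (4, 40, NULL); (6, 34, NULL); (8, 17, NULL); (8, NULL, NULL); (NULL, 14, NULL)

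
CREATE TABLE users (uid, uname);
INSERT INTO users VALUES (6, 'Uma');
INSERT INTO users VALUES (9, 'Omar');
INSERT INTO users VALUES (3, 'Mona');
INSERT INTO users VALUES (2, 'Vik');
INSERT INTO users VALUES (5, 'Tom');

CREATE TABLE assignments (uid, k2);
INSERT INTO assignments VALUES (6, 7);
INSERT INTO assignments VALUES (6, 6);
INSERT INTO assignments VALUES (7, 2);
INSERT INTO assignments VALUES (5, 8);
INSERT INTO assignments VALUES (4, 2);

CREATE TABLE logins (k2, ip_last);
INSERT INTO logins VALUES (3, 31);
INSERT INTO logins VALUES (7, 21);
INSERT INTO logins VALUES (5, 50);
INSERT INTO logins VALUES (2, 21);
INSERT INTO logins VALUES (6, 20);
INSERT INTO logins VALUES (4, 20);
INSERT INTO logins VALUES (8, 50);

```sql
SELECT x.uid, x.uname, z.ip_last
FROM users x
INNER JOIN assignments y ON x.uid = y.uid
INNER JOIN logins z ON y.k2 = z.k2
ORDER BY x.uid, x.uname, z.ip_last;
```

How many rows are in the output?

Evaluate left to right. First `users x INNER JOIN assignments y` on uid: 3 row(s).
Then INNER JOIN `logins z` on k2: keep only rows whose y.k2 appears in z.
Result: 3 row(s).

3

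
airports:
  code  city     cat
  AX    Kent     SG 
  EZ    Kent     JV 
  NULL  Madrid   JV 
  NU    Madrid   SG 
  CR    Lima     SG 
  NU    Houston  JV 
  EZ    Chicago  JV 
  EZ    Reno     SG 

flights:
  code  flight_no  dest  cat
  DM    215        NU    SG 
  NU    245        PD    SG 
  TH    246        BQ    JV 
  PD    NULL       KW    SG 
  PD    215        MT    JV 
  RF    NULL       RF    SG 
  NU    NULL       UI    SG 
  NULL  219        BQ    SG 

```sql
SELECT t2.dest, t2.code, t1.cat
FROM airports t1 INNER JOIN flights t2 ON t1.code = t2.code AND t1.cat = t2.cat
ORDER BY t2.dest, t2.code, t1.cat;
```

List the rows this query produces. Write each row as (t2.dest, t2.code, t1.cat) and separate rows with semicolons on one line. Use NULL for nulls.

INNER JOIN keeps only pairs where the ON condition holds.
Matching on t1.code = t2.code AND t1.cat = t2.cat. A NULL in a compared column never satisfies the condition.
Matched pairs: 2.

(PD, NU, SG); (UI, NU, SG)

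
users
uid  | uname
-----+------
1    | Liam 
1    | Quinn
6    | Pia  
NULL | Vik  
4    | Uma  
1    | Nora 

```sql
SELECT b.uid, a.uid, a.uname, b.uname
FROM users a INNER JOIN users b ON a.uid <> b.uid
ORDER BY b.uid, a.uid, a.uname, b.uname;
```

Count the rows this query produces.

INNER JOIN keeps only pairs where the ON condition holds.
Matching on a.uid <> b.uid. A NULL in a compared column never satisfies the condition.
- a (uid=1) pairs with 2 row(s) of b.
- a (uid=1) pairs with 2 row(s) of b.
- a (uid=6) pairs with 4 row(s) of b.
- a (uid=NULL) has no partner → excluded.
- a (uid=4) pairs with 4 row(s) of b.
- a (uid=1) pairs with 2 row(s) of b.
Total: 14 rows.

14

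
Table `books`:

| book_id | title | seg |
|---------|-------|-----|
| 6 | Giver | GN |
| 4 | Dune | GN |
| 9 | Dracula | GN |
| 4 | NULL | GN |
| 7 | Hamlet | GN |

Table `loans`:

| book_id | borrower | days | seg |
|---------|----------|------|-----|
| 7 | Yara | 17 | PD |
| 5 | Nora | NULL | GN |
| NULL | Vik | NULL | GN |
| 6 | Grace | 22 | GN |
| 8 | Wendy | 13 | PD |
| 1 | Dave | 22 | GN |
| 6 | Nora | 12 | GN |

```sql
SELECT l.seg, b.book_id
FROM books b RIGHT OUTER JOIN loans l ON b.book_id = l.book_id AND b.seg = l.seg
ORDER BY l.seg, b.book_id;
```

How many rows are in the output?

7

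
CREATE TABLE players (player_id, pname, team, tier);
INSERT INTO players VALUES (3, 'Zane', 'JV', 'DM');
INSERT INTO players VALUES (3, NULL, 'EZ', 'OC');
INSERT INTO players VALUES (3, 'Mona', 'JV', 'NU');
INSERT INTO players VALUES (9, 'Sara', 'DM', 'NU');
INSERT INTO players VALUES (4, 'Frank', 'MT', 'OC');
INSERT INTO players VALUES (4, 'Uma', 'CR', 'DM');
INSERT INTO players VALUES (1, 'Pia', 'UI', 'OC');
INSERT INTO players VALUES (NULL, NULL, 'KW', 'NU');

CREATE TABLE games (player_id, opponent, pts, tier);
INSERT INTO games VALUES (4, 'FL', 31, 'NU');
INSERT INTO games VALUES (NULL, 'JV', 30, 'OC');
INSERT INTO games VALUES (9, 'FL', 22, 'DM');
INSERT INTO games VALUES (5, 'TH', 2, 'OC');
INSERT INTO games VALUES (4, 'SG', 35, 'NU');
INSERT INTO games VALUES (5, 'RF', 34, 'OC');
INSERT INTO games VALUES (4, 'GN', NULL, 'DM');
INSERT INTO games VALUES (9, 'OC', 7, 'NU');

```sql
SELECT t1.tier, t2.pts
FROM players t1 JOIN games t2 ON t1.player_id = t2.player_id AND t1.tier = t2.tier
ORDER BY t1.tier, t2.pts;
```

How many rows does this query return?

INNER JOIN keeps only pairs where the ON condition holds.
Matching on t1.player_id = t2.player_id AND t1.tier = t2.tier. A NULL in a compared column never satisfies the condition.
Matched pairs: 2.
Total: 2 rows.

2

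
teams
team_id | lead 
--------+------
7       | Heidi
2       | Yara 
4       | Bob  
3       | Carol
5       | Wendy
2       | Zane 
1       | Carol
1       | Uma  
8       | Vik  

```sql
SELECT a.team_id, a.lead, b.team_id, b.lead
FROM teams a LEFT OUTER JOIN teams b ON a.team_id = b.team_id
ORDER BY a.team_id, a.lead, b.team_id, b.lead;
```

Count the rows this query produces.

13

LEFT JOIN keeps every row from `teams a`; unmatched rows get NULL for `teams b`'s columns.
Matching on a.team_id = b.team_id.
- team_id=7: 1 matching b row(s), so 1 row(s) emitted.
- team_id=2: 2 matching b row(s), so 2 row(s) emitted.
- team_id=4: 1 matching b row(s), so 1 row(s) emitted.
- team_id=3: 1 matching b row(s), so 1 row(s) emitted.
- team_id=5: 1 matching b row(s), so 1 row(s) emitted.
- team_id=2: 2 matching b row(s), so 2 row(s) emitted.
- team_id=1: 2 matching b row(s), so 2 row(s) emitted.
- team_id=1: 2 matching b row(s), so 2 row(s) emitted.
- team_id=8: 1 matching b row(s), so 1 row(s) emitted.
Total: 13 rows.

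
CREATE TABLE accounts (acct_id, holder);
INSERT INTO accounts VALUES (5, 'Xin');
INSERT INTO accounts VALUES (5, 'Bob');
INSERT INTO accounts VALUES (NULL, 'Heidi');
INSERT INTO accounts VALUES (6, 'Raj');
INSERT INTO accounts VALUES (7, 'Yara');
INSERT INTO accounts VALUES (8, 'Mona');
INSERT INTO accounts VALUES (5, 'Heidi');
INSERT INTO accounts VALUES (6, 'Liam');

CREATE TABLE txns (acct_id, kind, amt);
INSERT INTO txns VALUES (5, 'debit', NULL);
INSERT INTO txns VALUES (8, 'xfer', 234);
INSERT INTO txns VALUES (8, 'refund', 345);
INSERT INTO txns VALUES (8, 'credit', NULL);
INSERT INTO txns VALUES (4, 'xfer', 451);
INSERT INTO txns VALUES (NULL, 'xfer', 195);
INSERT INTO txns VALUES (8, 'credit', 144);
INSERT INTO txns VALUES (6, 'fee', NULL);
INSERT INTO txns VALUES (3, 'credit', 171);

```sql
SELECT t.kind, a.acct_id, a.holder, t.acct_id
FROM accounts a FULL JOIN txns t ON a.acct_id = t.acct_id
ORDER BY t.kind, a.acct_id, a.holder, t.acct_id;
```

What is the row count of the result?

14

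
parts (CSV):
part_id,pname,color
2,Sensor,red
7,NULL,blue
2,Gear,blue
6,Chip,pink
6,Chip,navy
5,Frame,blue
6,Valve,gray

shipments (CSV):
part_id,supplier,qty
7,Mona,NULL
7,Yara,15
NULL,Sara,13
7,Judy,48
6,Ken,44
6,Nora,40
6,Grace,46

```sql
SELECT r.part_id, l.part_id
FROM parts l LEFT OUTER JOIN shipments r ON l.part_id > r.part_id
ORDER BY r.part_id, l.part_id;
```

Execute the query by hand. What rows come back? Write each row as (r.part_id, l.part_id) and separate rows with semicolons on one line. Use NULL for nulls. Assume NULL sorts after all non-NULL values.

LEFT JOIN keeps every row from `parts`; unmatched rows get NULL for `shipments`'s columns.
Matching on l.part_id > r.part_id. A NULL in a compared column never satisfies the condition.
- l (part_id=2) has no partner → padded with NULL.
- l (part_id=7) pairs with 3 row(s) of r.
- l (part_id=2) has no partner → padded with NULL.
- l (part_id=6) has no partner → padded with NULL.
- l (part_id=6) has no partner → padded with NULL.
- l (part_id=5) has no partner → padded with NULL.
- l (part_id=6) has no partner → padded with NULL.
After projecting and ordering:
r.part_id | l.part_id
6 | 7
6 | 7
6 | 7
NULL | 2
NULL | 2
NULL | 5
NULL | 6
NULL | 6
NULL | 6

(6, 7); (6, 7); (6, 7); (NULL, 2); (NULL, 2); (NULL, 5); (NULL, 6); (NULL, 6); (NULL, 6)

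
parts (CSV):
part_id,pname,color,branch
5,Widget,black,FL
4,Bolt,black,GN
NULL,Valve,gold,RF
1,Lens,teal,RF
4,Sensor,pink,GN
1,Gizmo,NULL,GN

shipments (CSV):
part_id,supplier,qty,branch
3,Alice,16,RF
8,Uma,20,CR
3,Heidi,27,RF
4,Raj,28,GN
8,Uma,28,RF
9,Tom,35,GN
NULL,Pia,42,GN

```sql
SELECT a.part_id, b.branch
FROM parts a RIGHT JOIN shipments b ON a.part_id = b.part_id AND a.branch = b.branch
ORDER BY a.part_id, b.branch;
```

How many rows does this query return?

RIGHT JOIN keeps every row from `shipments`; unmatched rows get NULL for `parts`'s columns.
Matching on a.part_id = b.part_id AND a.branch = b.branch. A NULL in a compared column never satisfies the condition.
- a row (part_id=5, branch=FL): no match.
- a row (part_id=4, branch=GN): matches 1 b row(s) → 1 output row(s).
- a row (part_id=NULL, branch=RF): no match.
- a row (part_id=1, branch=RF): no match.
- a row (part_id=4, branch=GN): matches 1 b row(s) → 1 output row(s).
- a row (part_id=1, branch=GN): no match.
- 6 b row(s) had no a match → kept, a columns NULL.
Total: 2 matched + 6 padded = 8 rows.

8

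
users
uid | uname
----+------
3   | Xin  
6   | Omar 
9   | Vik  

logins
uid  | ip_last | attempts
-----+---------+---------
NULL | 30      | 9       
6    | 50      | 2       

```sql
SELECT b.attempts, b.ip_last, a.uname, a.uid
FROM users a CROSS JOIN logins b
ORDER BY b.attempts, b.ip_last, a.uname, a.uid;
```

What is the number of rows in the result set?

6

CROSS JOIN pairs every row of `users` with every row of `logins`: 3 × 2 = 6 rows.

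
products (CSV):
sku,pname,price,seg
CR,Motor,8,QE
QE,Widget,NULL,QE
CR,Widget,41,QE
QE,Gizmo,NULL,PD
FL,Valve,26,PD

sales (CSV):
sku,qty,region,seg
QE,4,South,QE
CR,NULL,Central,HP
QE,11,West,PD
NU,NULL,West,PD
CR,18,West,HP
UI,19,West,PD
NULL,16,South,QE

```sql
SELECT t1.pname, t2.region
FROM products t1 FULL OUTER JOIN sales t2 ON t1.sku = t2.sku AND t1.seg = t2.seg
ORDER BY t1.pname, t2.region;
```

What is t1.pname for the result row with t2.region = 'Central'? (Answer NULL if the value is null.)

NULL

FULL OUTER JOIN keeps every row from both sides; unmatched rows get NULL for the other side's columns.
Matching on t1.sku = t2.sku AND t1.seg = t2.seg. A NULL in a compared column never satisfies the condition.
Matched pairs: 2; unmatched t1 rows kept: 3; unmatched t2 rows kept: 5.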